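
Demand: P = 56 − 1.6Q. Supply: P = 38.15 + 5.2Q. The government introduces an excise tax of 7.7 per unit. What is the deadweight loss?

Competitive equilibrium: 56 − 1.6Q = 38.15 + 5.2Q → Q* = 2.625, P* = 51.8.
With the tax, the buyer price exceeds the seller price by 7.7: (56 − 1.6Q) − (38.15 + 5.2Q) = 7.7 → Q' = 1.4926.
ΔQ = 2.625 − 1.4926 = 1.1324; the wedge equals the tax, 7.7.
Welfare loss = ½ × 1.1324 × 7.7 = 4.36.

4.36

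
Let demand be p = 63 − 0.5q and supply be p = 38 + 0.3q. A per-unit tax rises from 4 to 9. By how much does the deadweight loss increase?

Competitive equilibrium: 63 − 0.5q = 38 + 0.3q → q* = 31.25, p* = 47.375.
For a per-unit tax t: Δq = t/0.8, so DWL = ½·t·(t/0.8) = t²/1.6.
At t = 4: DWL = 10. At t = 9: DWL = 50.625.
Increase = 50.625 − 10 = 40.625.

40.625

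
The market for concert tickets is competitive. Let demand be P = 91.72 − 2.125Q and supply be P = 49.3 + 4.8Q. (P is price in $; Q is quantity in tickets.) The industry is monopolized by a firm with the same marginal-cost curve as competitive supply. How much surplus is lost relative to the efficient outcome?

$7.16

Competitive equilibrium: 91.72 − 2.125Q = 49.3 + 4.8Q → Q* = 6.1256, P* = 78.703.
Marginal revenue: MR = 91.72 − 4.25Q. Set MR = MC: 91.72 − 4.25Q = 49.3 + 4.8Q → Q_m = 4.6873.
Price P_m = 91.72 − 2.125·4.6873 = 81.7595; MC(Q_m) = 49.3 + 4.8·4.6873 = 71.799.
Competitive Q* = 6.1256, so ΔQ = 1.4383; wedge = 81.7595 − 71.799 = 9.9605.
Welfare loss = ½ × 1.4383 × 9.9605 = $7.16.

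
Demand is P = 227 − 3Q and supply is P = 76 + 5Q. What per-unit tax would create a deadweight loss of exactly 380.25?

78

Competitive equilibrium: 227 − 3Q = 76 + 5Q → Q* = 18.875, P* = 170.375.
A tax t gives ΔQ = t/8 and wedge t, so DWL = t²/16.
t²/16 = 380.25 → t² = 6084 → t = 78.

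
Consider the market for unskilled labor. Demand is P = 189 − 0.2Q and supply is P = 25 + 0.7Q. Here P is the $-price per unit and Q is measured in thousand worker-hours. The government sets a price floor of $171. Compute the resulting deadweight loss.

Competitive equilibrium: 189 − 0.2Q = 25 + 0.7Q → Q* = 182.2222, P* = 152.5556.
At the floor P = 171, quantity demanded = (189 − 171)/0.2 = 90.
Sellers' marginal cost at Q' = 90: 25 + 0.7·90 = 88.
ΔQ = 182.2222 − 90 = 92.2222; wedge = 171 − 88 = 83.
DWL = ½ × 92.2222 × 83 = $3827.22 thousand.

$3827.22 thousand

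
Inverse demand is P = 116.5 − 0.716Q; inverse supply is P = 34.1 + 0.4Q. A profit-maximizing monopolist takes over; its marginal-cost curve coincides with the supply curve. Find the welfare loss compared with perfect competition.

Competitive equilibrium: 116.5 − 0.716Q = 34.1 + 0.4Q → Q* = 73.8351, P* = 63.6341.
Marginal revenue: MR = 116.5 − 1.432Q. Set MR = MC: 116.5 − 1.432Q = 34.1 + 0.4Q → Q_m = 44.9782.
Price P_m = 116.5 − 0.716·44.9782 = 84.2956; MC(Q_m) = 34.1 + 0.4·44.9782 = 52.0913.
Competitive Q* = 73.8351, so ΔQ = 28.8569; wedge = 84.2956 − 52.0913 = 32.2043.
The triangle = ½ × 28.8569 × 32.2043 = 464.66.

464.66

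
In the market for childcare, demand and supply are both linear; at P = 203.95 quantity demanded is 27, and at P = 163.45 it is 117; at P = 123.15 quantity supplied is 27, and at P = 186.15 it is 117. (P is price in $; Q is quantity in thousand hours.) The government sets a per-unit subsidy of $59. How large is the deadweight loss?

Demand slope = (163.45 − 203.95)/(117 − 27) = −0.45, so P = 216.1 − 0.45Q.
Supply slope = (186.15 − 123.15)/(117 − 27) = 0.7, so P = 104.25 + 0.7Q.
Competitive equilibrium: 216.1 − 0.45Q = 104.25 + 0.7Q → Q* = 97.2609, P* = 172.3326.
The subsidy lowers effective supply by 59: P = 45.25 + 0.7Q.
New quantity: 216.1 − 0.45Q = 45.25 + 0.7Q → Q' = 148.5652.
Overproduction ΔQ = 148.5652 − 97.2609 = 51.3043; wedge = subsidy = 59.
Deadweight loss = ½ × 51.3043 × 59 = $1513.48 thousand.

$1513.48 thousand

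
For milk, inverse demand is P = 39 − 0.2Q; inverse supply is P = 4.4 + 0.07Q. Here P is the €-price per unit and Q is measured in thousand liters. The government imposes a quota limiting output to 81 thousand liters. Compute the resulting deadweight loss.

Competitive equilibrium: 39 − 0.2Q = 4.4 + 0.07Q → Q* = 128.1481, P* = 13.3704.
At Q = 81: demand price = 39 − 0.2·81 = 22.8; supply price = 4.4 + 0.07·81 = 10.07.
ΔQ = 128.1481 − 81 = 47.1481; wedge = 22.8 − 10.07 = 12.73.
Deadweight loss = ½ × 47.1481 × 12.73 = €300.10 thousand.

€300.10 thousand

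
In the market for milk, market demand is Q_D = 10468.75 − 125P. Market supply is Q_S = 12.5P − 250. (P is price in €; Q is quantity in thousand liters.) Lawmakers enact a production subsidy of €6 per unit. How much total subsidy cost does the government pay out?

€4755.68 thousand

In inverse form: demand P = 83.75 − 0.008Q, supply P = 20 + 0.08Q.
Competitive equilibrium: 83.75 − 0.008Q = 20 + 0.08Q → Q* = 724.4318, P* = 77.9545.
The subsidy lowers effective supply by 6: P = 14 + 0.08Q.
New quantity: 83.75 − 0.008Q = 14 + 0.08Q → Q' = 792.6136.
Total subsidy cost = 6 × 792.6136 = €4755.68 thousand.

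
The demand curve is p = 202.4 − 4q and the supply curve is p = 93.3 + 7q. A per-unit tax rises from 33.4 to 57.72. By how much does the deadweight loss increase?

100.73

Competitive equilibrium: 202.4 − 4q = 93.3 + 7q → q* = 9.9182, p* = 162.7273.
For a per-unit tax t: Δq = t/11, so DWL = ½·t·(t/11) = t²/22.
At t = 33.4: DWL = 50.707. At t = 57.72: DWL = 151.436.
Increase = 151.436 − 50.707 = 100.73.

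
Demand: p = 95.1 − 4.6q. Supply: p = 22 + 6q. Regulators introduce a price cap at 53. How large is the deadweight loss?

Competitive equilibrium: 95.1 − 4.6q = 22 + 6q → q* = 6.8962, p* = 63.3774.
At the ceiling p = 53, quantity supplied = (53 − 22)/6 = 5.1667.
Willingness to pay at q' = 5.1667: 95.1 − 4.6·5.1667 = 71.3332.
Δq = 6.8962 − 5.1667 = 1.7295; wedge = 71.3332 − 53 = 18.3332.
Welfare loss = ½ × 1.7295 × 18.3332 = 15.85.

15.85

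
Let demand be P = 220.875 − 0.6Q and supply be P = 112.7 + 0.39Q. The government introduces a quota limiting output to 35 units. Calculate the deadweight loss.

2730.27

Competitive equilibrium: 220.875 − 0.6Q = 112.7 + 0.39Q → Q* = 109.2677, P* = 155.3144.
At Q = 35: demand price = 220.875 − 0.6·35 = 199.875; supply price = 112.7 + 0.39·35 = 126.35.
ΔQ = 109.2677 − 35 = 74.2677; wedge = 199.875 − 126.35 = 73.525.
Welfare loss = ½ × 74.2677 × 73.525 = 2730.27.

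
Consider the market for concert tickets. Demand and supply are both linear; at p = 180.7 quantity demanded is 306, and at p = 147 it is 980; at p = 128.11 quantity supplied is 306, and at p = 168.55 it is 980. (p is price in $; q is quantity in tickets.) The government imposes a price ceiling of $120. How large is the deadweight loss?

Demand slope = (147 − 180.7)/(980 − 306) = −0.05, so p = 196 − 0.05q.
Supply slope = (168.55 − 128.11)/(980 − 306) = 0.06, so p = 109.75 + 0.06q.
Competitive equilibrium: 196 − 0.05q = 109.75 + 0.06q → q* = 784.09091, p* = 156.79545.
At the ceiling p = 120, quantity supplied = (120 − 109.75)/0.06 = 170.83333.
Willingness to pay at q' = 170.83333: 196 − 0.05·170.83333 = 187.45833.
Δq = 784.09091 − 170.83333 = 613.25758; wedge = 187.45833 − 120 = 67.45833.
Deadweight loss = ½ × 613.25758 × 67.45833 = $20684.67.

$20684.67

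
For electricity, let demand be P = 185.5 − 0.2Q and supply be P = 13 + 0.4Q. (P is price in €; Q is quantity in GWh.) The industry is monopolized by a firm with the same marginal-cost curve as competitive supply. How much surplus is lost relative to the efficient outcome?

€1549.80

Competitive equilibrium: 185.5 − 0.2Q = 13 + 0.4Q → Q* = 287.5, P* = 128.
Marginal revenue: MR = 185.5 − 0.4Q. Set MR = MC: 185.5 − 0.4Q = 13 + 0.4Q → Q_m = 215.625.
Price P_m = 185.5 − 0.2·215.625 = 142.375; MC(Q_m) = 13 + 0.4·215.625 = 99.25.
Competitive Q* = 287.5, so ΔQ = 71.875; wedge = 142.375 − 99.25 = 43.125.
The triangle = ½ × 71.875 × 43.125 = €1549.80.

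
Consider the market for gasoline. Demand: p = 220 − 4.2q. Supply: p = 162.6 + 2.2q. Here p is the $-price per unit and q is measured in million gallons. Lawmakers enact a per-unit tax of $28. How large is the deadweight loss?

$61.25 million

Competitive equilibrium: 220 − 4.2q = 162.6 + 2.2q → q* = 8.9688, p* = 182.3313.
With the tax, the buyer price exceeds the seller price by 28: (220 − 4.2q) − (162.6 + 2.2q) = 28 → q' = 4.5938.
Δq = 8.9688 − 4.5938 = 4.375; the wedge equals the tax, 28.
DWL = ½ × 4.375 × 28 = $61.25 million.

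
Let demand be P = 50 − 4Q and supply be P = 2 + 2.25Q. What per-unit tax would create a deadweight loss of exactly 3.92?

7

Competitive equilibrium: 50 − 4Q = 2 + 2.25Q → Q* = 7.68, P* = 19.28.
A tax t gives ΔQ = t/6.25 and wedge t, so DWL = t²/12.5.
t²/12.5 = 3.92 → t² = 49 → t = 7.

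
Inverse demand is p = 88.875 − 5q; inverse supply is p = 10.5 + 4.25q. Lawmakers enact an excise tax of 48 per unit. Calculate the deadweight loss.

Competitive equilibrium: 88.875 − 5q = 10.5 + 4.25q → q* = 8.473, p* = 46.5101.
With the tax, the buyer price exceeds the seller price by 48: (88.875 − 5q) − (10.5 + 4.25q) = 48 → q' = 3.2838.
Δq = 8.473 − 3.2838 = 5.1892; the wedge equals the tax, 48.
DWL = ½ × 5.1892 × 48 = 124.54.

124.54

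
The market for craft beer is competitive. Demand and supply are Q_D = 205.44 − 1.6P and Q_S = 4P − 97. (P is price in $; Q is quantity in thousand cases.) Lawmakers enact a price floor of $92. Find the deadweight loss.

$1616.67 thousand

In inverse form: demand P = 128.4 − 0.625Q, supply P = 24.25 + 0.25Q.
Competitive equilibrium: 128.4 − 0.625Q = 24.25 + 0.25Q → Q* = 119.0286, P* = 54.0071.
At the floor P = 92, quantity demanded = (128.4 − 92)/0.625 = 58.24.
Sellers' marginal cost at Q' = 58.24: 24.25 + 0.25·58.24 = 38.81.
ΔQ = 119.0286 − 58.24 = 60.7886; wedge = 92 − 38.81 = 53.19.
DWL = ½ × 60.7886 × 53.19 = $1616.67 thousand.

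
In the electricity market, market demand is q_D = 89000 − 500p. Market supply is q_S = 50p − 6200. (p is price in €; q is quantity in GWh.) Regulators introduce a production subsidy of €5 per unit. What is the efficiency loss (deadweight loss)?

In inverse form: demand p = 178 − 0.002q, supply p = 124 + 0.02q.
Competitive equilibrium: 178 − 0.002q = 124 + 0.02q → q* = 2454.5455, p* = 173.0909.
The subsidy lowers effective supply by 5: p = 119 + 0.02q.
New quantity: 178 − 0.002q = 119 + 0.02q → q' = 2681.8182.
Overproduction Δq = 2681.8182 − 2454.5455 = 227.2727; wedge = subsidy = 5.
DWL = ½ × 227.2727 × 5 = €568.18.

€568.18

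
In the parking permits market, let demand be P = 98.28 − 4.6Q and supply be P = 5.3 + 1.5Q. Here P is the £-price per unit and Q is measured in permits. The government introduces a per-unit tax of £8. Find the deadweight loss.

£5.25

Competitive equilibrium: 98.28 − 4.6Q = 5.3 + 1.5Q → Q* = 15.2426, P* = 28.1639.
With the tax, the buyer price exceeds the seller price by 8: (98.28 − 4.6Q) − (5.3 + 1.5Q) = 8 → Q' = 13.9311.
ΔQ = 15.2426 − 13.9311 = 1.3115; the wedge equals the tax, 8.
The triangle = ½ × 1.3115 × 8 = £5.25.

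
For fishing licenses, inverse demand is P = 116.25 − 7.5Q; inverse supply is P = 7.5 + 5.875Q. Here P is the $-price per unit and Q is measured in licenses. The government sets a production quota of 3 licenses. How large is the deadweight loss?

$176.05

Competitive equilibrium: 116.25 − 7.5Q = 7.5 + 5.875Q → Q* = 8.1308, P* = 55.2687.
At Q = 3: demand price = 116.25 − 7.5·3 = 93.75; supply price = 7.5 + 5.875·3 = 25.125.
ΔQ = 8.1308 − 3 = 5.1308; wedge = 93.75 − 25.125 = 68.625.
DWL = ½ × 5.1308 × 68.625 = $176.05.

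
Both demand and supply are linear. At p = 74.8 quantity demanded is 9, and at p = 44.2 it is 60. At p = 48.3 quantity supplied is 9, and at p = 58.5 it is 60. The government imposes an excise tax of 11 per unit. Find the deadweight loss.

75.625

Demand slope = (44.2 − 74.8)/(60 − 9) = −0.6, so p = 80.2 − 0.6q.
Supply slope = (58.5 − 48.3)/(60 − 9) = 0.2, so p = 46.5 + 0.2q.
Competitive equilibrium: 80.2 − 0.6q = 46.5 + 0.2q → q* = 42.125, p* = 54.925.
With the tax, the buyer price exceeds the seller price by 11: (80.2 − 0.6q) − (46.5 + 0.2q) = 11 → q' = 28.375.
Δq = 42.125 − 28.375 = 13.75; the wedge equals the tax, 11.
DWL = ½ × 13.75 × 11 = 75.625.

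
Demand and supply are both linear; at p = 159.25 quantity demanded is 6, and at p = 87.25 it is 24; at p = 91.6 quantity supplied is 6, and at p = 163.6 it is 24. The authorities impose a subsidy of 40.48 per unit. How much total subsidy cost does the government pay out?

790.02

Demand slope = (87.25 − 159.25)/(24 − 6) = −4, so p = 183.25 − 4q.
Supply slope = (163.6 − 91.6)/(24 − 6) = 4, so p = 67.6 + 4q.
Competitive equilibrium: 183.25 − 4q = 67.6 + 4q → q* = 14.4563, p* = 125.425.
The subsidy lowers effective supply by 40.48: p = 27.12 + 4q.
New quantity: 183.25 − 4q = 27.12 + 4q → q' = 19.5163.
Total subsidy cost = 40.48 × 19.5163 = 790.02.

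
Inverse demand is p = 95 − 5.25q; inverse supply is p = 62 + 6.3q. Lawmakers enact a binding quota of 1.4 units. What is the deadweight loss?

Competitive equilibrium: 95 − 5.25q = 62 + 6.3q → q* = 2.8571, p* = 80.
At q = 1.4: demand price = 95 − 5.25·1.4 = 87.65; supply price = 62 + 6.3·1.4 = 70.82.
Δq = 2.8571 − 1.4 = 1.4571; wedge = 87.65 − 70.82 = 16.83.
DWL = ½ × 1.4571 × 16.83 = 12.26.

12.26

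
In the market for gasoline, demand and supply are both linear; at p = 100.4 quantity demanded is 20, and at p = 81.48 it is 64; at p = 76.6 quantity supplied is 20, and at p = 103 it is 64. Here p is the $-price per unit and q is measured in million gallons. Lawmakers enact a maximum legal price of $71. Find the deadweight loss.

$541.97 million

Demand slope = (81.48 − 100.4)/(64 − 20) = −0.43, so p = 109 − 0.43q.
Supply slope = (103 − 76.6)/(64 − 20) = 0.6, so p = 64.6 + 0.6q.
Competitive equilibrium: 109 − 0.43q = 64.6 + 0.6q → q* = 43.1068, p* = 90.4641.
At the ceiling p = 71, quantity supplied = (71 − 64.6)/0.6 = 10.6667.
Willingness to pay at q' = 10.6667: 109 − 0.43·10.6667 = 104.4133.
Δq = 43.1068 − 10.6667 = 32.4401; wedge = 104.4133 − 71 = 33.4133.
Welfare loss = ½ × 32.4401 × 33.4133 = $541.97 million.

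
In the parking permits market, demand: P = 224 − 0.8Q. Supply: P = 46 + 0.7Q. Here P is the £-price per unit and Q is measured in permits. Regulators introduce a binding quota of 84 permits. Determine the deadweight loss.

Competitive equilibrium: 224 − 0.8Q = 46 + 0.7Q → Q* = 118.6667, P* = 129.0667.
At Q = 84: demand price = 224 − 0.8·84 = 156.8; supply price = 46 + 0.7·84 = 104.8.
ΔQ = 118.6667 − 84 = 34.6667; wedge = 156.8 − 104.8 = 52.
The triangle = ½ × 34.6667 × 52 = £901.33.

£901.33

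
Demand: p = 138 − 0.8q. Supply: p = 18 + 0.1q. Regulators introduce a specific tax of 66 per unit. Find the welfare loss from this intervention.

Competitive equilibrium: 138 − 0.8q = 18 + 0.1q → q* = 133.3333, p* = 31.3333.
With the tax, the buyer price exceeds the seller price by 66: (138 − 0.8q) − (18 + 0.1q) = 66 → q' = 60.
Δq = 133.3333 − 60 = 73.3333; the wedge equals the tax, 66.
Deadweight loss = ½ × 73.3333 × 66 = 2420.

2420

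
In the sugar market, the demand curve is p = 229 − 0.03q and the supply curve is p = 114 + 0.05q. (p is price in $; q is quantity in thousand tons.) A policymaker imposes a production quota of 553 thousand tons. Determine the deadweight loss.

$31293.61 thousand

Competitive equilibrium: 229 − 0.03q = 114 + 0.05q → q* = 1437.5, p* = 185.875.
At q = 553: demand price = 229 − 0.03·553 = 212.41; supply price = 114 + 0.05·553 = 141.65.
Δq = 1437.5 − 553 = 884.5; wedge = 212.41 − 141.65 = 70.76.
Deadweight loss = ½ × 884.5 × 70.76 = $31293.61 thousand.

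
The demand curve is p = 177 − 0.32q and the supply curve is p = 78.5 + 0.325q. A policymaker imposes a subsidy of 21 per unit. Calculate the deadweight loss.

Competitive equilibrium: 177 − 0.32q = 78.5 + 0.325q → q* = 152.7132, p* = 128.1318.
The subsidy lowers effective supply by 21: p = 57.5 + 0.325q.
New quantity: 177 − 0.32q = 57.5 + 0.325q → q' = 185.2713.
Overproduction Δq = 185.2713 − 152.7132 = 32.5581; wedge = subsidy = 21.
Welfare loss = ½ × 32.5581 × 21 = 341.86.

341.86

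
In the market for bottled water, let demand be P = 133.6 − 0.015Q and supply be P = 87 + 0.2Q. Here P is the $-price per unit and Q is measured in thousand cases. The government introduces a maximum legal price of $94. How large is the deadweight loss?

Competitive equilibrium: 133.6 − 0.015Q = 87 + 0.2Q → Q* = 216.7442, P* = 130.3488.
At the ceiling P = 94, quantity supplied = (94 − 87)/0.2 = 35.
Willingness to pay at Q' = 35: 133.6 − 0.015·35 = 133.075.
ΔQ = 216.7442 − 35 = 181.7442; wedge = 133.075 − 94 = 39.075.
DWL = ½ × 181.7442 × 39.075 = $3550.83 thousand.

$3550.83 thousand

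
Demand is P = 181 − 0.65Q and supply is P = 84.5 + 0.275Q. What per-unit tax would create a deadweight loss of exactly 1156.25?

46.25

Competitive equilibrium: 181 − 0.65Q = 84.5 + 0.275Q → Q* = 104.3243, P* = 113.1892.
A tax t gives ΔQ = t/0.925 and wedge t, so DWL = t²/1.85.
t²/1.85 = 1156.25 → t² = 2139.0625 → t = 46.25.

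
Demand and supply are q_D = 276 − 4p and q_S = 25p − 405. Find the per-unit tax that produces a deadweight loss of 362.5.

14.5

In inverse form: demand p = 69 − 0.25q, supply p = 16.2 + 0.04q.
Competitive equilibrium: 69 − 0.25q = 16.2 + 0.04q → q* = 182.069, p* = 23.4828.
A tax t gives Δq = t/0.29 and wedge t, so DWL = t²/0.58.
t²/0.58 = 362.5 → t² = 210.25 → t = 14.5.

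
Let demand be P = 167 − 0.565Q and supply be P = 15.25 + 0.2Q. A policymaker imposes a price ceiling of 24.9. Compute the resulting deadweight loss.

Competitive equilibrium: 167 − 0.565Q = 15.25 + 0.2Q → Q* = 198.366, P* = 54.9232.
At the ceiling P = 24.9, quantity supplied = (24.9 − 15.25)/0.2 = 48.25.
Willingness to pay at Q' = 48.25: 167 − 0.565·48.25 = 139.7388.
ΔQ = 198.366 − 48.25 = 150.116; wedge = 139.7388 − 24.9 = 114.8388.
The triangle = ½ × 150.116 × 114.8388 = 8619.57.

8619.57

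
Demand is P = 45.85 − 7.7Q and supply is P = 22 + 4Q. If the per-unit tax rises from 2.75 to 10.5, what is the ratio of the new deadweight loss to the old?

Competitive equilibrium: 45.85 − 7.7Q = 22 + 4Q → Q* = 2.0385, P* = 30.1538.
For a per-unit tax t: ΔQ = t/11.7, so DWL = ½·t·(t/11.7) = t²/23.4.
At t = 2.75: DWL = 0.323. At t = 10.5: DWL = 4.712.
Ratio = (10.5/2.75)² = 14.579.

14.579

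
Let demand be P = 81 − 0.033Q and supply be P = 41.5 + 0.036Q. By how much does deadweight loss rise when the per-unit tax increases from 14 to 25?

3108.70

Competitive equilibrium: 81 − 0.033Q = 41.5 + 0.036Q → Q* = 572.4638, P* = 62.1087.
For a per-unit tax t: ΔQ = t/0.069, so DWL = ½·t·(t/0.069) = t²/0.138.
At t = 14: DWL = 1420.29. At t = 25: DWL = 4528.986.
Increase = 4528.986 − 1420.29 = 3108.70.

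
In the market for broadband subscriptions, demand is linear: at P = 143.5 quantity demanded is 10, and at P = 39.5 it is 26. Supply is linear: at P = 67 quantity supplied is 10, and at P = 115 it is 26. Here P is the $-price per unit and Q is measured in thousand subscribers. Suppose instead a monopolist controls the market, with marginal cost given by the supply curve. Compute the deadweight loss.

$255.48 thousand

Demand slope = (39.5 − 143.5)/(26 − 10) = −6.5, so P = 208.5 − 6.5Q.
Supply slope = (115 − 67)/(26 − 10) = 3, so P = 37 + 3Q.
Competitive equilibrium: 208.5 − 6.5Q = 37 + 3Q → Q* = 18.0526, P* = 91.1579.
Marginal revenue: MR = 208.5 − 13Q. Set MR = MC: 208.5 − 13Q = 37 + 3Q → Q_m = 10.7188.
Price P_m = 208.5 − 6.5·10.7188 = 138.8278; MC(Q_m) = 37 + 3·10.7188 = 69.1564.
Competitive Q* = 18.0526, so ΔQ = 7.3338; wedge = 138.8278 − 69.1564 = 69.6714.
Deadweight loss = ½ × 7.3338 × 69.6714 = $255.48 thousand.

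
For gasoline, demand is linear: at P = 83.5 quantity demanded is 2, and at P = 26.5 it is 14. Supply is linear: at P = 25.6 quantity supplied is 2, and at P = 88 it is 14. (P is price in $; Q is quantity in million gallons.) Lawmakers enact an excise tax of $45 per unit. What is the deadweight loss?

$101.76 million

Demand slope = (26.5 − 83.5)/(14 − 2) = −4.75, so P = 93 − 4.75Q.
Supply slope = (88 − 25.6)/(14 − 2) = 5.2, so P = 15.2 + 5.2Q.
Competitive equilibrium: 93 − 4.75Q = 15.2 + 5.2Q → Q* = 7.8191, P* = 55.8593.
With the tax, the buyer price exceeds the seller price by 45: (93 − 4.75Q) − (15.2 + 5.2Q) = 45 → Q' = 3.2965.
ΔQ = 7.8191 − 3.2965 = 4.5226; the wedge equals the tax, 45.
DWL = ½ × 4.5226 × 45 = $101.76 million.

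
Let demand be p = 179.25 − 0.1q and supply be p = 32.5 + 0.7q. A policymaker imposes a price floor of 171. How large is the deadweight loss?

Competitive equilibrium: 179.25 − 0.1q = 32.5 + 0.7q → q* = 183.4375, p* = 160.9063.
At the floor p = 171, quantity demanded = (179.25 − 171)/0.1 = 82.5.
Sellers' marginal cost at q' = 82.5: 32.5 + 0.7·82.5 = 90.25.
Δq = 183.4375 − 82.5 = 100.9375; wedge = 171 − 90.25 = 80.75.
Deadweight loss = ½ × 100.9375 × 80.75 = 4075.35.

4075.35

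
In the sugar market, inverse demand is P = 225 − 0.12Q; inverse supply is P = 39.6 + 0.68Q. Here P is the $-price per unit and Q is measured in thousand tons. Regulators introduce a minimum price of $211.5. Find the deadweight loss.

$5688.225 thousand

Competitive equilibrium: 225 − 0.12Q = 39.6 + 0.68Q → Q* = 231.75, P* = 197.19.
At the floor P = 211.5, quantity demanded = (225 − 211.5)/0.12 = 112.5.
Sellers' marginal cost at Q' = 112.5: 39.6 + 0.68·112.5 = 116.1.
ΔQ = 231.75 − 112.5 = 119.25; wedge = 211.5 − 116.1 = 95.4.
The triangle = ½ × 119.25 × 95.4 = $5688.225 thousand.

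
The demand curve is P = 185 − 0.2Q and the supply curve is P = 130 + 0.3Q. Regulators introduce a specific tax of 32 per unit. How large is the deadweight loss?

Competitive equilibrium: 185 − 0.2Q = 130 + 0.3Q → Q* = 110, P* = 163.
With the tax, the buyer price exceeds the seller price by 32: (185 − 0.2Q) − (130 + 0.3Q) = 32 → Q' = 46.
ΔQ = 110 − 46 = 64; the wedge equals the tax, 32.
DWL = ½ × 64 × 32 = 1024.

1024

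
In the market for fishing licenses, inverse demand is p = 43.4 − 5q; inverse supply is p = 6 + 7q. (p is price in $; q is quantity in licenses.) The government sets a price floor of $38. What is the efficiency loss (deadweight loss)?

$24.89

Competitive equilibrium: 43.4 − 5q = 6 + 7q → q* = 3.1167, p* = 27.8167.
At the floor p = 38, quantity demanded = (43.4 − 38)/5 = 1.08.
Sellers' marginal cost at q' = 1.08: 6 + 7·1.08 = 13.56.
Δq = 3.1167 − 1.08 = 2.0367; wedge = 38 − 13.56 = 24.44.
Deadweight loss = ½ × 2.0367 × 24.44 = $24.89.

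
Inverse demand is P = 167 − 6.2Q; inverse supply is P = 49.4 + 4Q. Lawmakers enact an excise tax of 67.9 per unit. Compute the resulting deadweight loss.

226

Competitive equilibrium: 167 − 6.2Q = 49.4 + 4Q → Q* = 11.5294, P* = 95.5176.
With the tax, the buyer price exceeds the seller price by 67.9: (167 − 6.2Q) − (49.4 + 4Q) = 67.9 → Q' = 4.8725.
ΔQ = 11.5294 − 4.8725 = 6.6569; the wedge equals the tax, 67.9.
The triangle = ½ × 6.6569 × 67.9 = 226.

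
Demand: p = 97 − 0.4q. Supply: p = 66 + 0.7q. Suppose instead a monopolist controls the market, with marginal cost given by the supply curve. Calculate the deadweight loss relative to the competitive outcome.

Competitive equilibrium: 97 − 0.4q = 66 + 0.7q → q* = 28.1818, p* = 85.7273.
Marginal revenue: MR = 97 − 0.8q. Set MR = MC: 97 − 0.8q = 66 + 0.7q → q_m = 20.6667.
Price p_m = 97 − 0.4·20.6667 = 88.7333; MC(q_m) = 66 + 0.7·20.6667 = 80.4667.
Competitive q* = 28.1818, so Δq = 7.5151; wedge = 88.7333 − 80.4667 = 8.2666.
DWL = ½ × 7.5151 × 8.2666 = 31.06.

31.06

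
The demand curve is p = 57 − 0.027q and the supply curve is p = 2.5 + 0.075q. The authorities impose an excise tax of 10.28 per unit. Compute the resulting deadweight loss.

Competitive equilibrium: 57 − 0.027q = 2.5 + 0.075q → q* = 534.3137, p* = 42.5735.
With the tax, the buyer price exceeds the seller price by 10.28: (57 − 0.027q) − (2.5 + 0.075q) = 10.28 → q' = 433.5294.
Δq = 534.3137 − 433.5294 = 100.7843; the wedge equals the tax, 10.28.
Deadweight loss = ½ × 100.7843 × 10.28 = 518.03.

518.03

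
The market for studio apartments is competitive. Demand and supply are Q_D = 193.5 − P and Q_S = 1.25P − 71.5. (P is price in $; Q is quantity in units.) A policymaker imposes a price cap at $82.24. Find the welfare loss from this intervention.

In inverse form: demand P = 193.5 − Q, supply P = 57.2 + 0.8Q.
Competitive equilibrium: 193.5 − Q = 57.2 + 0.8Q → Q* = 75.7222, P* = 117.7778.
At the ceiling P = 82.24, quantity supplied = (82.24 − 57.2)/0.8 = 31.3.
Willingness to pay at Q' = 31.3: 193.5 − 1·31.3 = 162.2.
ΔQ = 75.7222 − 31.3 = 44.4222; wedge = 162.2 − 82.24 = 79.96.
Deadweight loss = ½ × 44.4222 × 79.96 = $1776.

$1776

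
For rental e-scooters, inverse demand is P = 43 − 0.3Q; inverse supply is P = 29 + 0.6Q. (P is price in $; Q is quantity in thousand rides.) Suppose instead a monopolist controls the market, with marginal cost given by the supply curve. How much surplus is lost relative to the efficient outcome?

Competitive equilibrium: 43 − 0.3Q = 29 + 0.6Q → Q* = 15.5556, P* = 38.3333.
Marginal revenue: MR = 43 − 0.6Q. Set MR = MC: 43 − 0.6Q = 29 + 0.6Q → Q_m = 11.6667.
Price P_m = 43 − 0.3·11.6667 = 39.5; MC(Q_m) = 29 + 0.6·11.6667 = 36.
Competitive Q* = 15.5556, so ΔQ = 3.8889; wedge = 39.5 − 36 = 3.5.
The triangle = ½ × 3.8889 × 3.5 = $6.81 thousand.

$6.81 thousand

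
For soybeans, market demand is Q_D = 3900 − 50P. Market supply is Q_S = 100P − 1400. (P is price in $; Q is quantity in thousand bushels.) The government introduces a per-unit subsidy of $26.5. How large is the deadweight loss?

$11704.17 thousand

In inverse form: demand P = 78 − 0.02Q, supply P = 14 + 0.01Q.
Competitive equilibrium: 78 − 0.02Q = 14 + 0.01Q → Q* = 2133.3333, P* = 35.3333.
The subsidy lowers effective supply by 26.5: P = 0.01Q − 12.5.
New quantity: 78 − 0.02Q = 0.01Q − 12.5 → Q' = 3016.6667.
Overproduction ΔQ = 3016.6667 − 2133.3333 = 883.3334; wedge = subsidy = 26.5.
Welfare loss = ½ × 883.3334 × 26.5 = $11704.17 thousand.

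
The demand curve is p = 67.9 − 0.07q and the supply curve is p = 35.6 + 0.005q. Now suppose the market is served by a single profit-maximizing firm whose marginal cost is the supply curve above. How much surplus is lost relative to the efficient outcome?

Competitive equilibrium: 67.9 − 0.07q = 35.6 + 0.005q → q* = 430.6667, p* = 37.7533.
Marginal revenue: MR = 67.9 − 0.14q. Set MR = MC: 67.9 − 0.14q = 35.6 + 0.005q → q_m = 222.7586.
Price p_m = 67.9 − 0.07·222.7586 = 52.3069; MC(q_m) = 35.6 + 0.005·222.7586 = 36.7138.
Competitive q* = 430.6667, so Δq = 207.9081; wedge = 52.3069 − 36.7138 = 15.5931.
Deadweight loss = ½ × 207.9081 × 15.5931 = 1620.97.

1620.97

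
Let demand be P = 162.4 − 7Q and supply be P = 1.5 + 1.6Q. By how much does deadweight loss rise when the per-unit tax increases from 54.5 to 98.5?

391.40

Competitive equilibrium: 162.4 − 7Q = 1.5 + 1.6Q → Q* = 18.7093, P* = 31.4349.
For a per-unit tax t: ΔQ = t/8.6, so DWL = ½·t·(t/8.6) = t²/17.2.
At t = 54.5: DWL = 172.689. At t = 98.5: DWL = 564.084.
Increase = 564.084 − 172.689 = 391.40.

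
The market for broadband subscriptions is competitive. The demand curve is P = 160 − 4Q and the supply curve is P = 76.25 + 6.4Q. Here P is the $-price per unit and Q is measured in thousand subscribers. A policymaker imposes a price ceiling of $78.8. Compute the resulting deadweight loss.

$304.67 thousand

Competitive equilibrium: 160 − 4Q = 76.25 + 6.4Q → Q* = 8.0529, P* = 127.7885.
At the ceiling P = 78.8, quantity supplied = (78.8 − 76.25)/6.4 = 0.3984.
Willingness to pay at Q' = 0.3984: 160 − 4·0.3984 = 158.4064.
ΔQ = 8.0529 − 0.3984 = 7.6545; wedge = 158.4064 − 78.8 = 79.6064.
The triangle = ½ × 7.6545 × 79.6064 = $304.67 thousand.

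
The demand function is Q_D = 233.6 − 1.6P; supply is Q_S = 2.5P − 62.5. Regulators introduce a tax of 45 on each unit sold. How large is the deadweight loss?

In inverse form: demand P = 146 − 0.625Q, supply P = 25 + 0.4Q.
Competitive equilibrium: 146 − 0.625Q = 25 + 0.4Q → Q* = 118.04878, P* = 72.21951.
With the tax, the buyer price exceeds the seller price by 45: (146 − 0.625Q) − (25 + 0.4Q) = 45 → Q' = 74.14634.
ΔQ = 118.04878 − 74.14634 = 43.90244; the wedge equals the tax, 45.
DWL = ½ × 43.90244 × 45 = 987.80.

987.80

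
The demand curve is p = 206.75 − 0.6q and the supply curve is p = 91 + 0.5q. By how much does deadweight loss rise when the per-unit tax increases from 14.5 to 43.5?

Competitive equilibrium: 206.75 − 0.6q = 91 + 0.5q → q* = 105.2273, p* = 143.6136.
For a per-unit tax t: Δq = t/1.1, so DWL = ½·t·(t/1.1) = t²/2.2.
At t = 14.5: DWL = 95.568. At t = 43.5: DWL = 860.114.
Increase = 860.114 − 95.568 = 764.55.

764.55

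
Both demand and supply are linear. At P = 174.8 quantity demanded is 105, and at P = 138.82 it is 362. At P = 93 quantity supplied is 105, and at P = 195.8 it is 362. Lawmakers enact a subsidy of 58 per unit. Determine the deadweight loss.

Demand slope = (138.82 − 174.8)/(362 − 105) = −0.14, so P = 189.5 − 0.14Q.
Supply slope = (195.8 − 93)/(362 − 105) = 0.4, so P = 51 + 0.4Q.
Competitive equilibrium: 189.5 − 0.14Q = 51 + 0.4Q → Q* = 256.4815, P* = 153.5926.
The subsidy lowers effective supply by 58: P = 0.4Q − 7.
New quantity: 189.5 − 0.14Q = 0.4Q − 7 → Q' = 363.8889.
Overproduction ΔQ = 363.8889 − 256.4815 = 107.4074; wedge = subsidy = 58.
Deadweight loss = ½ × 107.4074 × 58 = 3114.81.

3114.81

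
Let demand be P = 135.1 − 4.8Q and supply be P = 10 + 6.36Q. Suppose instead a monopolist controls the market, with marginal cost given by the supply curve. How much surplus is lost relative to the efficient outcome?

63.42

Competitive equilibrium: 135.1 − 4.8Q = 10 + 6.36Q → Q* = 11.2097, P* = 81.2935.
Marginal revenue: MR = 135.1 − 9.6Q. Set MR = MC: 135.1 − 9.6Q = 10 + 6.36Q → Q_m = 7.8383.
Price P_m = 135.1 − 4.8·7.8383 = 97.4762; MC(Q_m) = 10 + 6.36·7.8383 = 59.8516.
Competitive Q* = 11.2097, so ΔQ = 3.3714; wedge = 97.4762 − 59.8516 = 37.6246.
The triangle = ½ × 3.3714 × 37.6246 = 63.42.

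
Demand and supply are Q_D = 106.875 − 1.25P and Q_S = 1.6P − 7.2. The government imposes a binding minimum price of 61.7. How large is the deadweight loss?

In inverse form: demand P = 85.5 − 0.8Q, supply P = 4.5 + 0.625Q.
Competitive equilibrium: 85.5 − 0.8Q = 4.5 + 0.625Q → Q* = 56.8421, P* = 40.0263.
At the floor P = 61.7, quantity demanded = (85.5 − 61.7)/0.8 = 29.75.
Sellers' marginal cost at Q' = 29.75: 4.5 + 0.625·29.75 = 23.0938.
ΔQ = 56.8421 − 29.75 = 27.0921; wedge = 61.7 − 23.0938 = 38.6062.
Welfare loss = ½ × 27.0921 × 38.6062 = 522.96.

522.96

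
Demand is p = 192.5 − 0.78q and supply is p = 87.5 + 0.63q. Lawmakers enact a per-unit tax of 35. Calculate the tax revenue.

1737.59

Competitive equilibrium: 192.5 − 0.78q = 87.5 + 0.63q → q* = 74.4681, p* = 134.4149.
With the tax, the buyer price exceeds the seller price by 35: (192.5 − 0.78q) − (87.5 + 0.63q) = 35 → q' = 49.6454.
Tax revenue = 35 × 49.6454 = 1737.59.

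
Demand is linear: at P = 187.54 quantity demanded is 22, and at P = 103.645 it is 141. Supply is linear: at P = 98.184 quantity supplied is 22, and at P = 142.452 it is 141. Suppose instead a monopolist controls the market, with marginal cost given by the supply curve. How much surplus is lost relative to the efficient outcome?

Demand slope = (103.645 − 187.54)/(141 − 22) = −0.705, so P = 203.05 − 0.705Q.
Supply slope = (142.452 − 98.184)/(141 − 22) = 0.372, so P = 90 + 0.372Q.
Competitive equilibrium: 203.05 − 0.705Q = 90 + 0.372Q → Q* = 104.9675, P* = 129.0479.
Marginal revenue: MR = 203.05 − 1.41Q. Set MR = MC: 203.05 − 1.41Q = 90 + 0.372Q → Q_m = 63.44.
Price P_m = 203.05 − 0.705·63.44 = 158.3248; MC(Q_m) = 90 + 0.372·63.44 = 113.5997.
Competitive Q* = 104.9675, so ΔQ = 41.5275; wedge = 158.3248 − 113.5997 = 44.7251.
The triangle = ½ × 41.5275 × 44.7251 = 928.66.

928.66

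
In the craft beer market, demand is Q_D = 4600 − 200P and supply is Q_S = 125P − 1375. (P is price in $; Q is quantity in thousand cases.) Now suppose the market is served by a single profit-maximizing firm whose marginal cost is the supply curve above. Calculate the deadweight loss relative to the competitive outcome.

In inverse form: demand P = 23 − 0.005Q, supply P = 11 + 0.008Q.
Competitive equilibrium: 23 − 0.005Q = 11 + 0.008Q → Q* = 923.07692, P* = 18.38462.
Marginal revenue: MR = 23 − 0.01Q. Set MR = MC: 23 − 0.01Q = 11 + 0.008Q → Q_m = 666.66667.
Price P_m = 23 − 0.005·666.66667 = 19.66667; MC(Q_m) = 11 + 0.008·666.66667 = 16.33333.
Competitive Q* = 923.07692, so ΔQ = 256.41025; wedge = 19.66667 − 16.33333 = 3.33334.
The triangle = ½ × 256.41025 × 3.33334 = $427.35 thousand.

$427.35 thousand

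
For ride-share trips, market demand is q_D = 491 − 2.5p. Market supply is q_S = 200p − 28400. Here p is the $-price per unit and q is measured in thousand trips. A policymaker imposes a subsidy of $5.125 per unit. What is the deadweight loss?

$32.43 thousand

In inverse form: demand p = 196.4 − 0.4q, supply p = 142 + 0.005q.
Competitive equilibrium: 196.4 − 0.4q = 142 + 0.005q → q* = 134.321, p* = 142.6716.
The subsidy lowers effective supply by 5.125: p = 136.875 + 0.005q.
New quantity: 196.4 − 0.4q = 136.875 + 0.005q → q' = 146.9753.
Overproduction Δq = 146.9753 − 134.321 = 12.6543; wedge = subsidy = 5.125.
DWL = ½ × 12.6543 × 5.125 = $32.43 thousand.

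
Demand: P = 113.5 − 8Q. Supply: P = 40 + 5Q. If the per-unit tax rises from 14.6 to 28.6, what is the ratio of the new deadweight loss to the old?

3.837

Competitive equilibrium: 113.5 − 8Q = 40 + 5Q → Q* = 5.6538, P* = 68.2692.
For a per-unit tax t: ΔQ = t/13, so DWL = ½·t·(t/13) = t²/26.
At t = 14.6: DWL = 8.198. At t = 28.6: DWL = 31.46.
Ratio = (28.6/14.6)² = 3.837.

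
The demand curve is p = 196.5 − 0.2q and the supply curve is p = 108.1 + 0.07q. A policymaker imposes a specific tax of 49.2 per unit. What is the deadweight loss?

4482.67

Competitive equilibrium: 196.5 − 0.2q = 108.1 + 0.07q → q* = 327.4074, p* = 131.0185.
With the tax, the buyer price exceeds the seller price by 49.2: (196.5 − 0.2q) − (108.1 + 0.07q) = 49.2 → q' = 145.1852.
Δq = 327.4074 − 145.1852 = 182.2222; the wedge equals the tax, 49.2.
DWL = ½ × 182.2222 × 49.2 = 4482.67.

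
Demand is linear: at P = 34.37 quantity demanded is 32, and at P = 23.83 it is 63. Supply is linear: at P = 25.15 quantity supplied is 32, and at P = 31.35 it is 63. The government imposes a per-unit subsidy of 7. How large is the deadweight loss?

45.37

Demand slope = (23.83 − 34.37)/(63 − 32) = −0.34, so P = 45.25 − 0.34Q.
Supply slope = (31.35 − 25.15)/(63 − 32) = 0.2, so P = 18.75 + 0.2Q.
Competitive equilibrium: 45.25 − 0.34Q = 18.75 + 0.2Q → Q* = 49.0741, P* = 28.5648.
The subsidy lowers effective supply by 7: P = 11.75 + 0.2Q.
New quantity: 45.25 − 0.34Q = 11.75 + 0.2Q → Q' = 62.037.
Overproduction ΔQ = 62.037 − 49.0741 = 12.9629; wedge = subsidy = 7.
Deadweight loss = ½ × 12.9629 × 7 = 45.37.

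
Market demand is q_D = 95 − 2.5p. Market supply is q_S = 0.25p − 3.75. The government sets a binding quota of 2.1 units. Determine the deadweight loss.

21.52

In inverse form: demand p = 38 − 0.4q, supply p = 15 + 4q.
Competitive equilibrium: 38 − 0.4q = 15 + 4q → q* = 5.2273, p* = 35.9091.
At q = 2.1: demand price = 38 − 0.4·2.1 = 37.16; supply price = 15 + 4·2.1 = 23.4.
Δq = 5.2273 − 2.1 = 3.1273; wedge = 37.16 − 23.4 = 13.76.
The triangle = ½ × 3.1273 × 13.76 = 21.52.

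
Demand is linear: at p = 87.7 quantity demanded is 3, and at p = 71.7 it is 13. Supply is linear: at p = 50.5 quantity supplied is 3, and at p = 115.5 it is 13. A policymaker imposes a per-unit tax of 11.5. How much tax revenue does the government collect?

Demand slope = (71.7 − 87.7)/(13 − 3) = −1.6, so p = 92.5 − 1.6q.
Supply slope = (115.5 − 50.5)/(13 − 3) = 6.5, so p = 31 + 6.5q.
Competitive equilibrium: 92.5 − 1.6q = 31 + 6.5q → q* = 7.5926, p* = 80.3519.
With the tax, the buyer price exceeds the seller price by 11.5: (92.5 − 1.6q) − (31 + 6.5q) = 11.5 → q' = 6.1728.
Tax revenue = 11.5 × 6.1728 = 70.99.

70.99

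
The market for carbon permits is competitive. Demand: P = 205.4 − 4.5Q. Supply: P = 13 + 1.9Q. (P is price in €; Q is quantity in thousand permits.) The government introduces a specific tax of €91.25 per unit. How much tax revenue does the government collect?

Competitive equilibrium: 205.4 − 4.5Q = 13 + 1.9Q → Q* = 30.0625, P* = 70.1188.
With the tax, the buyer price exceeds the seller price by 91.25: (205.4 − 4.5Q) − (13 + 1.9Q) = 91.25 → Q' = 15.8047.
Tax revenue = 91.25 × 15.8047 = €1442.18 thousand.

€1442.18 thousand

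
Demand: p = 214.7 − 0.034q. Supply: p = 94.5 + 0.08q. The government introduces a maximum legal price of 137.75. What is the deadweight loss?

15045.17

Competitive equilibrium: 214.7 − 0.034q = 94.5 + 0.08q → q* = 1054.38596, p* = 178.85088.
At the ceiling p = 137.75, quantity supplied = (137.75 − 94.5)/0.08 = 540.625.
Willingness to pay at q' = 540.625: 214.7 − 0.034·540.625 = 196.31875.
Δq = 1054.38596 − 540.625 = 513.76096; wedge = 196.31875 − 137.75 = 58.56875.
Welfare loss = ½ × 513.76096 × 58.56875 = 15045.17.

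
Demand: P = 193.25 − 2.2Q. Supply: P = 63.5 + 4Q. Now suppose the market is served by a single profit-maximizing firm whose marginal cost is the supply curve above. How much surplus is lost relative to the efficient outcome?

93.13

Competitive equilibrium: 193.25 − 2.2Q = 63.5 + 4Q → Q* = 20.9274, P* = 147.2097.
Marginal revenue: MR = 193.25 − 4.4Q. Set MR = MC: 193.25 − 4.4Q = 63.5 + 4Q → Q_m = 15.4464.
Price P_m = 193.25 − 2.2·15.4464 = 159.2679; MC(Q_m) = 63.5 + 4·15.4464 = 125.2856.
Competitive Q* = 20.9274, so ΔQ = 5.481; wedge = 159.2679 − 125.2856 = 33.9823.
Deadweight loss = ½ × 5.481 × 33.9823 = 93.13.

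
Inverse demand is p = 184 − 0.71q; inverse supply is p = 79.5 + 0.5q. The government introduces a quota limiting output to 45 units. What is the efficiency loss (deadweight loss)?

1035.125

Competitive equilibrium: 184 − 0.71q = 79.5 + 0.5q → q* = 86.36364, p* = 122.68182.
At q = 45: demand price = 184 − 0.71·45 = 152.05; supply price = 79.5 + 0.5·45 = 102.
Δq = 86.36364 − 45 = 41.36364; wedge = 152.05 − 102 = 50.05.
Deadweight loss = ½ × 41.36364 × 50.05 = 1035.125.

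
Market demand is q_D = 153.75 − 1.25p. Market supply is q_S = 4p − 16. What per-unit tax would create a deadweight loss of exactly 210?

21

In inverse form: demand p = 123 − 0.8q, supply p = 4 + 0.25q.
Competitive equilibrium: 123 − 0.8q = 4 + 0.25q → q* = 113.3333, p* = 32.3333.
A tax t gives Δq = t/1.05 and wedge t, so DWL = t²/2.1.
t²/2.1 = 210 → t² = 441 → t = 21.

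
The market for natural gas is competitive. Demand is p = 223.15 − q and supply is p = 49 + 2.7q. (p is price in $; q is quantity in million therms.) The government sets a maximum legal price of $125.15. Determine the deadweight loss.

Competitive equilibrium: 223.15 − q = 49 + 2.7q → q* = 47.06757, p* = 176.08243.
At the ceiling p = 125.15, quantity supplied = (125.15 − 49)/2.7 = 28.2037.
Willingness to pay at q' = 28.2037: 223.15 − 1·28.2037 = 194.9463.
Δq = 47.06757 − 28.2037 = 18.86387; wedge = 194.9463 − 125.15 = 69.7963.
DWL = ½ × 18.86387 × 69.7963 = $658.31 million.

$658.31 million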